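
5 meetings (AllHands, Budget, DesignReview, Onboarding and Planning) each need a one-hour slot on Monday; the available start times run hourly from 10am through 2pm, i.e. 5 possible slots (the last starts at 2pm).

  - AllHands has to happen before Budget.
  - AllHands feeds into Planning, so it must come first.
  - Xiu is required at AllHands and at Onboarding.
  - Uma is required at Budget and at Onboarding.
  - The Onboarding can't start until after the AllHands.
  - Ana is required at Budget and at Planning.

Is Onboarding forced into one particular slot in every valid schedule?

Onboarding can be 11am (e.g. DesignReview -> 10am, Onboarding -> 11am, Planning -> 11am, Budget -> 12pm, AllHands -> 10am) or 12pm (e.g. AllHands=10am, DesignReview=10am, Planning=12pm, Budget=11am, Onboarding=12pm).

No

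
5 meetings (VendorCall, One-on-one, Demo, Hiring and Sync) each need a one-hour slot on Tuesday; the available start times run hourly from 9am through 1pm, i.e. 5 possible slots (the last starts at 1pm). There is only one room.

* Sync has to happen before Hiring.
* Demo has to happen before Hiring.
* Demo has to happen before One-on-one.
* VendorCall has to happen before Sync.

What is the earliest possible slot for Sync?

10am

Precedence pushes Sync to at least 10am; downstream work caps Sync at 12pm.
Sync at 10am is achievable: Hiring=12pm, Sync=10am, One-on-one=1pm, Demo=11am, VendorCall=9am.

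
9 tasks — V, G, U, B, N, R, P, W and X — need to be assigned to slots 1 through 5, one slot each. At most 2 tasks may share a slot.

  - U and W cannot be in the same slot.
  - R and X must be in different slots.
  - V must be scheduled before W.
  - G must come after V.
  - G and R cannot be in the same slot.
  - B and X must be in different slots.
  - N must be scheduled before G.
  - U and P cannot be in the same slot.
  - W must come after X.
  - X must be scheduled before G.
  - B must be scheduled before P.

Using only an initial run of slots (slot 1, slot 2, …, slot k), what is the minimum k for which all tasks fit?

The precedence chain requires at least 2 distinct slots.
With at most 2 per slot and 9 tasks, at least 5 slots are needed.
5 works (last occupied slot: 5): for example W=2; B=3; R=4; N=2; X=1; P=4; U=5; G=3; V=1.

5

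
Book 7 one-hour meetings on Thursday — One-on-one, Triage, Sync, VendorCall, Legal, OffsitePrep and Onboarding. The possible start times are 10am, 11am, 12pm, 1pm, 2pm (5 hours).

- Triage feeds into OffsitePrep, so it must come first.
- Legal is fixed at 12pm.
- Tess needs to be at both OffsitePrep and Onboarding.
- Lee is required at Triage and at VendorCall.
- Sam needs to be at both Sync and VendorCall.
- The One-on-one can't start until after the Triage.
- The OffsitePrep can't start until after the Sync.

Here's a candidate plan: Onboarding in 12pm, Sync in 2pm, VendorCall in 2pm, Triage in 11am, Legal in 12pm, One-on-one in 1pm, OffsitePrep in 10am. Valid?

Sam needs to be at both Sync and VendorCall — violated.
Legal is fixed at 12pm — holds.
Triage feeds into OffsitePrep, so it must come first — violated.
The OffsitePrep can't start until after the Sync — violated.
The One-on-one can't start until after the Triage — holds.
Lee is required at Triage and at VendorCall — holds.
Tess needs to be at both OffsitePrep and Onboarding — holds.

No. The OffsitePrep can't start until after the Sync is not satisfied.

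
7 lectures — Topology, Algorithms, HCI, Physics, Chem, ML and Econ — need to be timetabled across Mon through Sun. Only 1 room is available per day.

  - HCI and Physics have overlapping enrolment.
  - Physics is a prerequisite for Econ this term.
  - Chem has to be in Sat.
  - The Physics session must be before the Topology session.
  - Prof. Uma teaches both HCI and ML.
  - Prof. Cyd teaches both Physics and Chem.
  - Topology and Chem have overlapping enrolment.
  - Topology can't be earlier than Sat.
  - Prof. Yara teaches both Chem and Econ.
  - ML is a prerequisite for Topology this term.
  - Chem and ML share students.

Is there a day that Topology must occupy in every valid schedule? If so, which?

Topology's window is Sat–Sun.
Chem is fixed at Sat, and Topology can't share a day with Chem.
So Topology must be Sun.

Sun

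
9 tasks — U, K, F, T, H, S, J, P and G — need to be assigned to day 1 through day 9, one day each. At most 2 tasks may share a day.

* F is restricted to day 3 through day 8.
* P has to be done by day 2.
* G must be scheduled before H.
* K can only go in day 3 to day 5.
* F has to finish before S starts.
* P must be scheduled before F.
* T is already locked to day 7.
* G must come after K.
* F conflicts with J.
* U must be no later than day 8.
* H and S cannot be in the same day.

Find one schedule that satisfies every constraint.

K in day 3, J in day 2, F in day 3, H in day 5, T in day 7, G in day 4, S in day 4, P in day 1, U in day 1

Checking: P(day 1) before F(day 3); G(day 4) before H(day 5); K(day 3) before G(day 4); F(day 3) before S(day 4); F(day 3) != J(day 2); H(day 5) != S(day 4); T=day 7 in [day 7,day 7]; P=day 1 in [day 1,day 2]; F=day 3 in [day 3,day 8]; K=day 3 in [day 3,day 5]; U=day 1 in [day 1,day 8]; max 2 per day (cap 2).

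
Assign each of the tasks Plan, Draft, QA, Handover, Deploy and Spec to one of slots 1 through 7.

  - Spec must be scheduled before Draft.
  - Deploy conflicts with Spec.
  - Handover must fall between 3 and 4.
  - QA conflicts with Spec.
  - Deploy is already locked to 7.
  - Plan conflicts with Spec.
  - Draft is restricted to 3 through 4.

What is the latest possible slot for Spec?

Downstream work caps Spec at 3.
Spec at 3 is achievable: Draft in 4; QA in 1; Spec in 3; Handover in 3; Plan in 1; Deploy in 7.

3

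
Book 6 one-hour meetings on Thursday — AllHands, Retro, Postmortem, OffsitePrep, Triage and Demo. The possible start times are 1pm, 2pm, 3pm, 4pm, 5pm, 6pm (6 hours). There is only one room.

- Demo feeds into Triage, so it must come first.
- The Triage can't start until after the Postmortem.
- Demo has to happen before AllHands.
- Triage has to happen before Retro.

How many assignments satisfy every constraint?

Splitting on AllHands: it can be 2pm (4), 3pm (8), 4pm (10), 5pm (10), 6pm (10). Listing each branch's schedules as (Retro, Postmortem, OffsitePrep, Triage, Demo):
AllHands=2pm: (5pm,3pm,6pm,4pm,1pm) (6pm,3pm,4pm,5pm,1pm) (6pm,3pm,5pm,4pm,1pm) (6pm,4pm,3pm,5pm,1pm) — 4.
AllHands=3pm: (5pm,1pm,6pm,4pm,2pm) (5pm,2pm,6pm,4pm,1pm) (6pm,1pm,4pm,5pm,2pm) (6pm,1pm,5pm,4pm,2pm) (6pm,2pm,4pm,5pm,1pm) (6pm,2pm,5pm,4pm,1pm) (6pm,4pm,1pm,5pm,2pm) (6pm,4pm,2pm,5pm,1pm) — 8.
AllHands=4pm: (5pm,1pm,6pm,3pm,2pm) (5pm,2pm,6pm,3pm,1pm) (6pm,1pm,2pm,5pm,3pm) (6pm,1pm,3pm,5pm,2pm) (6pm,1pm,5pm,3pm,2pm) (6pm,2pm,1pm,5pm,3pm) (6pm,2pm,3pm,5pm,1pm) (6pm,2pm,5pm,3pm,1pm) (6pm,3pm,1pm,5pm,2pm) (6pm,3pm,2pm,5pm,1pm) — 10.
AllHands=5pm: (4pm,1pm,6pm,3pm,2pm) (4pm,2pm,6pm,3pm,1pm) (6pm,1pm,2pm,4pm,3pm) (6pm,1pm,3pm,4pm,2pm) (6pm,1pm,4pm,3pm,2pm) (6pm,2pm,1pm,4pm,3pm) (6pm,2pm,3pm,4pm,1pm) (6pm,2pm,4pm,3pm,1pm) (6pm,3pm,1pm,4pm,2pm) (6pm,3pm,2pm,4pm,1pm) — 10.
AllHands=6pm: (4pm,1pm,5pm,3pm,2pm) (4pm,2pm,5pm,3pm,1pm) (5pm,1pm,2pm,4pm,3pm) (5pm,1pm,3pm,4pm,2pm) (5pm,1pm,4pm,3pm,2pm) (5pm,2pm,1pm,4pm,3pm) (5pm,2pm,3pm,4pm,1pm) (5pm,2pm,4pm,3pm,1pm) (5pm,3pm,1pm,4pm,2pm) (5pm,3pm,2pm,4pm,1pm) — 10.
Summing: 4 + 8 + 10 + 10 + 10 = 42.

42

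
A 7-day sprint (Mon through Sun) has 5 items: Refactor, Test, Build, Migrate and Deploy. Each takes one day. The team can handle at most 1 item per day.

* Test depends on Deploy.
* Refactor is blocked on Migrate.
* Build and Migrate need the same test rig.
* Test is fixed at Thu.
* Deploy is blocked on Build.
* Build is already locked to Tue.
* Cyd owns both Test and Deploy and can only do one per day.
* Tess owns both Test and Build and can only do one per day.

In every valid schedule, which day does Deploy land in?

Wed

Build is fixed at Tue and must come before Deploy, so Deploy is at least Wed.
Test is fixed at Thu and must come after Deploy, so Deploy is at most Wed.
So Deploy must be Wed.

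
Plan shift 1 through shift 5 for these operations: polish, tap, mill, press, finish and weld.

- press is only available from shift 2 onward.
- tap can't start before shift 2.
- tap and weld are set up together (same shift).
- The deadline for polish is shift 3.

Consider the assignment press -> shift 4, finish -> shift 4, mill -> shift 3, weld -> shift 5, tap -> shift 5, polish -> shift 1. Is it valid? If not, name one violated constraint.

The deadline for polish is shift 3 — holds.
tap can't start before shift 2 — holds.
tap and weld are set up together (same shift) — holds.
press is only available from shift 2 onward — holds.

Yes, all constraints hold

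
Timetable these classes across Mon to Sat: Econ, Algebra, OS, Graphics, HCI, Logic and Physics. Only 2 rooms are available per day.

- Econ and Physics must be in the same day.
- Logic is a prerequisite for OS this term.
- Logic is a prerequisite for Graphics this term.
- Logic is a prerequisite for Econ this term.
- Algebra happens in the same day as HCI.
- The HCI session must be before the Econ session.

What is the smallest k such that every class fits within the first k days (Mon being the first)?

The precedence chain requires at least 2 distinct days.
With at most 2 per day and 7 classes, at least 4 days are needed.
4 works (last occupied day: Thu): for example Physics -> Wed, Graphics -> Thu, HCI -> Tue, Algebra -> Tue, OS -> Thu, Logic -> Mon, Econ -> Wed.

4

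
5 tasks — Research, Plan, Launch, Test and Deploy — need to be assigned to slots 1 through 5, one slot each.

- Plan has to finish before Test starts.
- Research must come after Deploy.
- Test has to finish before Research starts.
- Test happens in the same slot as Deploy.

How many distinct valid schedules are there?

50

Splitting on Research: it can be 3 (5), 4 (15), 5 (30). Listing each branch's schedules as (Plan, Launch, Test, Deploy):
Research=3: (1,1,2,2) (1,2,2,2) (1,3,2,2) (1,4,2,2) (1,5,2,2) — 5.
Research=4: (1,1,2,2) (1,1,3,3) (1,2,2,2) (1,2,3,3) (1,3,2,2) (1,3,3,3) (1,4,2,2) (1,4,3,3) (1,5,2,2) (1,5,3,3) (2,1,3,3) (2,2,3,3) (2,3,3,3) (2,4,3,3) (2,5,3,3) — 15.
Research=5: (1,1,2,2) (1,1,3,3) (1,1,4,4) (1,2,2,2) (1,2,3,3) (1,2,4,4) (1,3,2,2) (1,3,3,3) (1,3,4,4) (1,4,2,2) (1,4,3,3) (1,4,4,4) (1,5,2,2) (1,5,3,3) (1,5,4,4) (2,1,3,3) (2,1,4,4) (2,2,3,3) (2,2,4,4) (2,3,3,3) (2,3,4,4) (2,4,3,3) (2,4,4,4) (2,5,3,3) (2,5,4,4) (3,1,4,4) (3,2,4,4) (3,3,4,4) (3,4,4,4) (3,5,4,4) — 30.
Summing: 5 + 15 + 30 = 50.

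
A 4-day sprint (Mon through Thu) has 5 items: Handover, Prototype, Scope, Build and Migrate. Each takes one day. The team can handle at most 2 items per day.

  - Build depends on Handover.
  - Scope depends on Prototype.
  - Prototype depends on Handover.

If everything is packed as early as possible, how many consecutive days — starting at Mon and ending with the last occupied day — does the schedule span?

3 days

The precedence chain requires at least 3 distinct days.
With at most 2 per day and 5 work items, at least 3 days are needed.
3 works (last occupied day: Wed): for example Build -> Tue; Migrate -> Mon; Handover -> Mon; Scope -> Wed; Prototype -> Tue.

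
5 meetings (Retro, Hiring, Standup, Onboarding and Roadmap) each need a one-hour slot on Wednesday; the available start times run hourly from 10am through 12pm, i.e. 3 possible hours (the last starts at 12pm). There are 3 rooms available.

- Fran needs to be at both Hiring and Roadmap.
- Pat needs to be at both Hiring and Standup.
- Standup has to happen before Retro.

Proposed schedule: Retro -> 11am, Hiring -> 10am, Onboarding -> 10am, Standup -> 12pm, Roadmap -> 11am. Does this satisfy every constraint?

Fran needs to be at both Hiring and Roadmap — holds.
There are 3 rooms available — holds.
Pat needs to be at both Hiring and Standup — holds.
Standup has to happen before Retro — violated.

No. Standup has to happen before Retro is not satisfied.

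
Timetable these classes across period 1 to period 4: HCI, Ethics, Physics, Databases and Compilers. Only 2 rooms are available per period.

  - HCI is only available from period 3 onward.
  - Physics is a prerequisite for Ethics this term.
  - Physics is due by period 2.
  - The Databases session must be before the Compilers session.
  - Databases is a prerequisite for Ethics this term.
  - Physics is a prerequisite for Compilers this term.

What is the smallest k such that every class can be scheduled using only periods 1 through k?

The precedence chain requires at least 2 distinct periods.
With at most 2 per period and 5 classes, at least 3 periods are needed.
HCI can't be placed before period 3, so the schedule must run through at least period 3.
3 works (last occupied period: period 3): for example Databases=period 1, Ethics=period 2, HCI=period 3, Compilers=period 2, Physics=period 1.

3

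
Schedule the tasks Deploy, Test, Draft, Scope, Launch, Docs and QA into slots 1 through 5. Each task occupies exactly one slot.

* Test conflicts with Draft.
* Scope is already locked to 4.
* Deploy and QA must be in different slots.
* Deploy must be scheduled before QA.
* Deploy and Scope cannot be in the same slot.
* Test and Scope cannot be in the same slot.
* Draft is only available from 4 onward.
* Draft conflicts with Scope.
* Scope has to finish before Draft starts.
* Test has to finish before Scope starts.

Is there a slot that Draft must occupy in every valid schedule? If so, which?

5

Draft's window is 4–5.
Scope is fixed at 4, and Draft can't share a slot with Scope.
So Draft must be 5.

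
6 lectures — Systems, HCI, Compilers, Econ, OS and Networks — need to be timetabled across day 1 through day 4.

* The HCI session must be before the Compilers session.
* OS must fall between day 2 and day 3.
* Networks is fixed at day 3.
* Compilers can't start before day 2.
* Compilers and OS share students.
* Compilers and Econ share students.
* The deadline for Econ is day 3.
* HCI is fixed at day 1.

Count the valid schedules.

40

Splitting on Systems: it can be day 1 (10), day 2 (10), day 3 (10), day 4 (10). Listing each branch's schedules as (HCI, Compilers, Econ, OS, Networks) by day number:
Systems=day 1: (1,2,1,3,3) (1,2,3,3,3) (1,3,1,2,3) (1,3,2,2,3) (1,4,1,2,3) (1,4,1,3,3) (1,4,2,2,3) (1,4,2,3,3) (1,4,3,2,3) (1,4,3,3,3) — 10.
Systems=day 2: (1,2,1,3,3) (1,2,3,3,3) (1,3,1,2,3) (1,3,2,2,3) (1,4,1,2,3) (1,4,1,3,3) (1,4,2,2,3) (1,4,2,3,3) (1,4,3,2,3) (1,4,3,3,3) — 10.
Systems=day 3: (1,2,1,3,3) (1,2,3,3,3) (1,3,1,2,3) (1,3,2,2,3) (1,4,1,2,3) (1,4,1,3,3) (1,4,2,2,3) (1,4,2,3,3) (1,4,3,2,3) (1,4,3,3,3) — 10.
Systems=day 4: (1,2,1,3,3) (1,2,3,3,3) (1,3,1,2,3) (1,3,2,2,3) (1,4,1,2,3) (1,4,1,3,3) (1,4,2,2,3) (1,4,2,3,3) (1,4,3,2,3) (1,4,3,3,3) — 10.
Summing: 10 + 10 + 10 + 10 = 40.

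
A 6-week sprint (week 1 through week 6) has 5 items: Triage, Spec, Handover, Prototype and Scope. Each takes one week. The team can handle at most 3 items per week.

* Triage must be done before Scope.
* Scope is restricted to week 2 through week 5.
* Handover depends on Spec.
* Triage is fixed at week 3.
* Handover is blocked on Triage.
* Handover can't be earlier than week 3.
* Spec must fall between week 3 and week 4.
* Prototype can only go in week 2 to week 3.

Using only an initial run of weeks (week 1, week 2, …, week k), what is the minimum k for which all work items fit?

The precedence chain requires at least 2 distinct weeks.
With at most 3 per week and 5 work items, at least 2 weeks are needed.
Propagating the time windows through the other constraints, Handover can't land before week 4, so the schedule must run through at least week 4.
4 works (last occupied week: week 4): for example Prototype=week 2, Spec=week 3, Triage=week 3, Scope=week 4, Handover=week 4.

4 weeks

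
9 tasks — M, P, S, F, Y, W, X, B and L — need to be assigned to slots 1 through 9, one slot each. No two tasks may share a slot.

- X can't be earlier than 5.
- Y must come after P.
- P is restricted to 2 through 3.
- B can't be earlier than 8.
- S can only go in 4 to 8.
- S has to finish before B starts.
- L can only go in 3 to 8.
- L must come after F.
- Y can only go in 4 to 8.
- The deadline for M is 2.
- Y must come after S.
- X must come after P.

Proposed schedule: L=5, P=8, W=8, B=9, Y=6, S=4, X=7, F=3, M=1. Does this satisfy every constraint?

L must come after F — holds.
The deadline for M is 2 — holds.
Y must come after S — holds.
No two tasks may share a slot — violated.
Y can only go in 4 to 8 — holds.
X must come after P — violated.
Y must come after P — violated.
B can't be earlier than 8 — holds.
L can only go in 3 to 8 — holds.
P is restricted to 2 through 3 — violated.
S can only go in 4 to 8 — holds.
S has to finish before B starts — holds.
X can't be earlier than 5 — holds.

Invalid. P is restricted to 2 through 3.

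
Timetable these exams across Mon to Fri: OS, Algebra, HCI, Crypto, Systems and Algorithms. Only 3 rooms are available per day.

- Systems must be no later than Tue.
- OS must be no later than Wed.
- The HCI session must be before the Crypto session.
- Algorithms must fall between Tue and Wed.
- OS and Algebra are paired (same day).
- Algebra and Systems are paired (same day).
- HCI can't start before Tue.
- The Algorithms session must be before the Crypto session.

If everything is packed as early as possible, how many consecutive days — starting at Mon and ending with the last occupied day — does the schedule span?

3 days

The precedence chain requires at least 2 distinct days.
With at most 3 per day and 6 exams, at least 2 days are needed.
Propagating the time windows through the other constraints, Crypto can't land before Wed — that is day 3 counting from Mon — so the schedule must run through at least 3 days.
3 works (last occupied day: Wed): for example Crypto -> Wed, Algorithms -> Tue, Algebra -> Mon, HCI -> Tue, OS -> Mon, Systems -> Mon.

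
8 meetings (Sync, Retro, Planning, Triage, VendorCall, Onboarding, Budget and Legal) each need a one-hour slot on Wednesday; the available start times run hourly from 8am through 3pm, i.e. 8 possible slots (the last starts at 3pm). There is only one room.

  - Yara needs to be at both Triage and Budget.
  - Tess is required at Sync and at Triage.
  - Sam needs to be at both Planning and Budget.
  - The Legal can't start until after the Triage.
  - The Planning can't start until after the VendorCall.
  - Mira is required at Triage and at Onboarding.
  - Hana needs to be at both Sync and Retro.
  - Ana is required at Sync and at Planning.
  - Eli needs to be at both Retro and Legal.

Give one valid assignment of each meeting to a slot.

Retro in 1pm; Triage in 10am; Onboarding in 2pm; Legal in 11am; Budget in 3pm; Sync in 12pm; VendorCall in 8am; Planning in 9am

Checking: VendorCall(8am) before Planning(9am); Triage(10am) before Legal(11am); Sync(12pm) != Retro(1pm); Triage(10am) != Onboarding(2pm); Sync(12pm) != Triage(10am); Retro(1pm) != Legal(11am); Triage(10am) != Budget(3pm); Sync(12pm) != Planning(9am); Planning(9am) != Budget(3pm); max 1 per slot (cap 1).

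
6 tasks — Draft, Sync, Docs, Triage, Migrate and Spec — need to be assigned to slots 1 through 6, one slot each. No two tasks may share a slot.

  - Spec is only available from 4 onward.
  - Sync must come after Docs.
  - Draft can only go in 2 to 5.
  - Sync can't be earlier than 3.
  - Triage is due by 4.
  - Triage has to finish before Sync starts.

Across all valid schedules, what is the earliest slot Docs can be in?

Downstream work caps Docs at 5.
Docs at 1 is achievable: Sync=3; Docs=1; Triage=2; Spec=4; Draft=5; Migrate=6.

1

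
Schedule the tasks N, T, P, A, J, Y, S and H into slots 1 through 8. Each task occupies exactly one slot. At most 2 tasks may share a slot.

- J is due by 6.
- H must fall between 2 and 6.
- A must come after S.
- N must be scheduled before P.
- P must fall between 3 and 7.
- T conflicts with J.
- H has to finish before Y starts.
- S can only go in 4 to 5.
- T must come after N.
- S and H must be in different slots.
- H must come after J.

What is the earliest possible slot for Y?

3

Precedence pushes Y to at least 3.
Y at 3 is achievable: Y -> 3; S -> 4; A -> 5; H -> 2; J -> 1; N -> 1; P -> 3; T -> 2.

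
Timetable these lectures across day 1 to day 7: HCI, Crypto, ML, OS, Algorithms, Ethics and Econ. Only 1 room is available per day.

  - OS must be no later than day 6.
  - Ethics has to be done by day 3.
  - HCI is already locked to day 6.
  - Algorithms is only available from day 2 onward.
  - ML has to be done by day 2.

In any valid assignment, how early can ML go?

ML's own window allows nothing later than day 2.
ML at day 1 is achievable: Ethics -> day 2, Algorithms -> day 4, HCI -> day 6, OS -> day 3, Econ -> day 7, Crypto -> day 5, ML -> day 1.

day 1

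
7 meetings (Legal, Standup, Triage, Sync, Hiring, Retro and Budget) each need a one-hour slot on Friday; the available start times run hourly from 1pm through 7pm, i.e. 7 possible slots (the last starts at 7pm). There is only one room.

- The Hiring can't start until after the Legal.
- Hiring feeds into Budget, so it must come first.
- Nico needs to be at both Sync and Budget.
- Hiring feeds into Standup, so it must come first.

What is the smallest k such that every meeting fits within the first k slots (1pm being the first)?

7

The precedence chain requires at least 3 distinct slots.
With at most 1 per slot and 7 meetings, at least 7 slots are needed.
7 works (last occupied slot: 7pm): for example Retro=7pm; Budget=4pm; Triage=5pm; Standup=3pm; Sync=6pm; Legal=1pm; Hiring=2pm.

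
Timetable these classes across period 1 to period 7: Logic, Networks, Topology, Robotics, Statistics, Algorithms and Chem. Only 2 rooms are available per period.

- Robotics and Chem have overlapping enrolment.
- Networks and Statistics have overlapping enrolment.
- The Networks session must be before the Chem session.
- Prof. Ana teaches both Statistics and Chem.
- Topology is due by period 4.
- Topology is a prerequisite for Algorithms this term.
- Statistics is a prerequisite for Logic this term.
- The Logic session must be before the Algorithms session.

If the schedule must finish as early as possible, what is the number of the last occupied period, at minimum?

period 4

The precedence chain requires at least 3 distinct periods.
With at most 2 per period and 7 classes, at least 4 periods are needed.
4 works (last occupied period: period 4): for example Networks in period 2, Statistics in period 1, Logic in period 2, Algorithms in period 3, Chem in period 3, Topology in period 1, Robotics in period 4.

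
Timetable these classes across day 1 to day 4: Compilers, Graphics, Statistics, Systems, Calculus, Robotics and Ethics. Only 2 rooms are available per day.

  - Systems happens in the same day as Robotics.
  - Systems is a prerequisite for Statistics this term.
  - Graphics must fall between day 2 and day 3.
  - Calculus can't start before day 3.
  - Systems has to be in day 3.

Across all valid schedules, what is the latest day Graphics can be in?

day 2

Graphics is available from day 2; Graphics's own window allows nothing later than day 3.
Graphics at day 2 is achievable: Graphics=day 2; Statistics=day 4; Compilers=day 1; Calculus=day 4; Robotics=day 3; Ethics=day 1; Systems=day 3.
Nothing later works — the capacity limit rule out every day after day 2.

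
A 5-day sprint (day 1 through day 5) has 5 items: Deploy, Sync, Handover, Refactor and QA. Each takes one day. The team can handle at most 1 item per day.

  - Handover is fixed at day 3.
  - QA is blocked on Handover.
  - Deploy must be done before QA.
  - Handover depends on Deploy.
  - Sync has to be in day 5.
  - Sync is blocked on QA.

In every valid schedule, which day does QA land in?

day 4

Handover is fixed at day 3 and must come before QA, so QA is at least day 4.
Sync is fixed at day 5 and must come after QA, so QA is at most day 4.
So QA must be day 4.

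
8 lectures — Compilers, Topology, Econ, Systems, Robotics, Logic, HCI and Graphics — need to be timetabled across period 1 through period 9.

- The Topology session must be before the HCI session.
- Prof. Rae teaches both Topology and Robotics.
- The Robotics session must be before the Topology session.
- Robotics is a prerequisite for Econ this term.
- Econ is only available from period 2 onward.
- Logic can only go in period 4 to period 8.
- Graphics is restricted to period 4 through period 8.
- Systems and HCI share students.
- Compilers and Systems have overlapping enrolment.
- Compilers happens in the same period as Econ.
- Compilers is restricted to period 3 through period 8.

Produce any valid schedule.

Logic -> period 4, Robotics -> period 1, Topology -> period 2, HCI -> period 3, Systems -> period 1, Graphics -> period 4, Econ -> period 3, Compilers -> period 3

Checking: Robotics(period 1) before Econ(period 3); Robotics(period 1) before Topology(period 2); Topology(period 2) before HCI(period 3); Systems(period 1) != HCI(period 3); Topology(period 2) != Robotics(period 1); Compilers(period 3) != Systems(period 1); Compilers = Econ = period 3; Graphics=period 4 in [period 4,period 8]; Logic=period 4 in [period 4,period 8]; Compilers=period 3 in [period 3,period 8]; Econ=period 3 in [period 2,period 9].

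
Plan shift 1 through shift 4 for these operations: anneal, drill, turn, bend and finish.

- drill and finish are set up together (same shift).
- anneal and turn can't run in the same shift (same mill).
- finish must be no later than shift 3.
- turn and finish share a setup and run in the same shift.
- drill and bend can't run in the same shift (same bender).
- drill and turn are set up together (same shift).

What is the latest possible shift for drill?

shift 3

Drill must be in the same shift as finish, which can't be after shift 3, so drill is at most shift 3.
drill at shift 3 is achievable: anneal -> shift 1, finish -> shift 3, bend -> shift 1, drill -> shift 3, turn -> shift 3.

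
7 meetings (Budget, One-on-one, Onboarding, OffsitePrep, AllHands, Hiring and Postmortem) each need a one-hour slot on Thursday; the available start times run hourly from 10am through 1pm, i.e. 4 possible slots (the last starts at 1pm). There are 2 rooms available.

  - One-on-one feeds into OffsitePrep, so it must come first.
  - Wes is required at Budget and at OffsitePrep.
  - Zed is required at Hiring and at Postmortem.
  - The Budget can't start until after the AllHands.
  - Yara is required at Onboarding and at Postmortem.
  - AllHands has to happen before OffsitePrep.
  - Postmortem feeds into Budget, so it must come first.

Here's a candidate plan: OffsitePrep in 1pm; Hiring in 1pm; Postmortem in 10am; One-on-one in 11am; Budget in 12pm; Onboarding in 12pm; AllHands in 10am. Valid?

There are 2 rooms available — holds.
AllHands has to happen before OffsitePrep — holds.
One-on-one feeds into OffsitePrep, so it must come first — holds.
Zed is required at Hiring and at Postmortem — holds.
Wes is required at Budget and at OffsitePrep — holds.
Yara is required at Onboarding and at Postmortem — holds.
Postmortem feeds into Budget, so it must come first — holds.
The Budget can't start until after the AllHands — holds.

Valid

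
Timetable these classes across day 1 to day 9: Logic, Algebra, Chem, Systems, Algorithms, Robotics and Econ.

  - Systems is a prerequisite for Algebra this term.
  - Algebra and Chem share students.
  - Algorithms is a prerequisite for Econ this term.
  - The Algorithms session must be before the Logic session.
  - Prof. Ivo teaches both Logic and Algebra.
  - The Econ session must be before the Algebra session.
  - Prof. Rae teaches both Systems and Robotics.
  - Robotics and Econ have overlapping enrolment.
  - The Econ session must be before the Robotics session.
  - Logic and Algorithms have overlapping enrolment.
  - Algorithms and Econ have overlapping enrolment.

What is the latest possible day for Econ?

Precedence pushes Econ to at least day 2; downstream work caps Econ at day 8.
Econ at day 8 is achievable: Chem -> day 1; Algorithms -> day 1; Logic -> day 2; Systems -> day 1; Econ -> day 8; Robotics -> day 9; Algebra -> day 9.

day 8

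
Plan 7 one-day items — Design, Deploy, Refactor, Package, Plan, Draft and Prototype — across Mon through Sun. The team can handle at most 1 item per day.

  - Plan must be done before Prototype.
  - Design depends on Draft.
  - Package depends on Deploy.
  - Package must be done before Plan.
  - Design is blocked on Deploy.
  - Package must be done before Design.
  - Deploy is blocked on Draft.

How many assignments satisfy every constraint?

Splitting on Design: it can be Thu (3), Fri (6), Sat (6), Sun (6). Listing each branch's schedules as (Deploy, Refactor, Package, Plan, Draft, Prototype):
Design=Thu: (Tue,Fri,Wed,Sat,Mon,Sun) (Tue,Sat,Wed,Fri,Mon,Sun) (Tue,Sun,Wed,Fri,Mon,Sat) — 3.
Design=Fri: (Tue,Wed,Thu,Sat,Mon,Sun) (Tue,Thu,Wed,Sat,Mon,Sun) (Tue,Sat,Wed,Thu,Mon,Sun) (Tue,Sun,Wed,Thu,Mon,Sat) (Wed,Mon,Thu,Sat,Tue,Sun) (Wed,Tue,Thu,Sat,Mon,Sun) — 6.
Design=Sat: (Tue,Wed,Thu,Fri,Mon,Sun) (Tue,Thu,Wed,Fri,Mon,Sun) (Tue,Fri,Wed,Thu,Mon,Sun) (Tue,Sun,Wed,Thu,Mon,Fri) (Wed,Mon,Thu,Fri,Tue,Sun) (Wed,Tue,Thu,Fri,Mon,Sun) — 6.
Design=Sun: (Tue,Wed,Thu,Fri,Mon,Sat) (Tue,Thu,Wed,Fri,Mon,Sat) (Tue,Fri,Wed,Thu,Mon,Sat) (Tue,Sat,Wed,Thu,Mon,Fri) (Wed,Mon,Thu,Fri,Tue,Sat) (Wed,Tue,Thu,Fri,Mon,Sat) — 6.
Summing: 3 + 6 + 6 + 6 = 21.

21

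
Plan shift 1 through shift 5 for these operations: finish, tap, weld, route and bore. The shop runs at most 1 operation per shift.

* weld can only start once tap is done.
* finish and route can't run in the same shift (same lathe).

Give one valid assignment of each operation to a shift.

tap -> shift 1, finish -> shift 3, route -> shift 4, weld -> shift 2, bore -> shift 5

Checking: tap(shift 1) before weld(shift 2); finish(shift 3) != route(shift 4); max 1 per shift (cap 1).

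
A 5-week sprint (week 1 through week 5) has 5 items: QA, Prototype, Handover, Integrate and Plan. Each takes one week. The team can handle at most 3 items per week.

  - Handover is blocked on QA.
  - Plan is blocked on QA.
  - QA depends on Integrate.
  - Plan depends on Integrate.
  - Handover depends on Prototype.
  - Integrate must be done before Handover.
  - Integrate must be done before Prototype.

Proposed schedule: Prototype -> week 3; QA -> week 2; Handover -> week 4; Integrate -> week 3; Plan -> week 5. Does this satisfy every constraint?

Integrate must be done before Handover — holds.
QA depends on Integrate — violated.
The team can handle at most 3 items per week — holds.
Handover is blocked on QA — holds.
Handover depends on Prototype — holds.
Integrate must be done before Prototype — violated.
Plan is blocked on QA — holds.
Plan depends on Integrate — holds.

No. QA depends on Integrate is not satisfied.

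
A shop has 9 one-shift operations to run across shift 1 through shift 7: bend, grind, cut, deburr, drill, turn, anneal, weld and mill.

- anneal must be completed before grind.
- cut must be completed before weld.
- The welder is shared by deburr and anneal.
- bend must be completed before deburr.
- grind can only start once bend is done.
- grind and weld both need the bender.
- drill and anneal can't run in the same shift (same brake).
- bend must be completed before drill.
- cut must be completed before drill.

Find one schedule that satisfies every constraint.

cut=shift 1; turn=shift 1; bend=shift 1; drill=shift 2; weld=shift 3; anneal=shift 1; grind=shift 2; mill=shift 1; deburr=shift 2

Checking: anneal(shift 1) before grind(shift 2); bend(shift 1) before drill(shift 2); cut(shift 1) before drill(shift 2); bend(shift 1) before deburr(shift 2); cut(shift 1) before weld(shift 3); bend(shift 1) before grind(shift 2); drill(shift 2) != anneal(shift 1); grind(shift 2) != weld(shift 3); deburr(shift 2) != anneal(shift 1).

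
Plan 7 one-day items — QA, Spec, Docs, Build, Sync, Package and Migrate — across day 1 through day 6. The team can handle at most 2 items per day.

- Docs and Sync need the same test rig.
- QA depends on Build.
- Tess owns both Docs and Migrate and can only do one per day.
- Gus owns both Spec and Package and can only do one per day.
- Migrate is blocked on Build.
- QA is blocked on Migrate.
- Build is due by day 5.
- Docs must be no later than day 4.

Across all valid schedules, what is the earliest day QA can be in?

Precedence pushes QA to at least day 3.
QA at day 3 is achievable: QA in day 3; Migrate in day 2; Build in day 1; Docs in day 1; Package in day 4; Spec in day 2; Sync in day 3.

day 3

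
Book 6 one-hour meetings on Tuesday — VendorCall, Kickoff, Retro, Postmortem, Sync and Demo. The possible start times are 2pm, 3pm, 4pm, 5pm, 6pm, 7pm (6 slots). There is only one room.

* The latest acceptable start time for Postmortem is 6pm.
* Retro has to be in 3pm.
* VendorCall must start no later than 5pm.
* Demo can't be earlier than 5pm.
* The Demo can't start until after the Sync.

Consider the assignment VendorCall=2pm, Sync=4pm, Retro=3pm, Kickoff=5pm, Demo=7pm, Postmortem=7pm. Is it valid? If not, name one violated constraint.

Invalid. The latest acceptable start time for Postmortem is 6pm.

VendorCall must start no later than 5pm — holds.
Retro has to be in 3pm — holds.
The Demo can't start until after the Sync — holds.
Demo can't be earlier than 5pm — holds.
There is only one room — violated.
The latest acceptable start time for Postmortem is 6pm — violated.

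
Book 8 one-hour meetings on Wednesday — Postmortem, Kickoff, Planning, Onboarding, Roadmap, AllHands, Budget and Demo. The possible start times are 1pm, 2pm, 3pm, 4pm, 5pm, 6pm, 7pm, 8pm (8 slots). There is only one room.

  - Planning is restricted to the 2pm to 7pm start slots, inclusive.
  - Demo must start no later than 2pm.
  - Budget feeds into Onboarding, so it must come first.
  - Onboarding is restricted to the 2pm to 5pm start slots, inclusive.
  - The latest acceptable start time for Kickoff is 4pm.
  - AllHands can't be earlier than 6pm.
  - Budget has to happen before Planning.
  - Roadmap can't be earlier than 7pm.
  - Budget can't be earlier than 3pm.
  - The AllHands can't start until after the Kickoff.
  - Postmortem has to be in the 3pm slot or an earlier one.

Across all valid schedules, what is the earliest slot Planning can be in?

6pm

Planning is available from 2pm; precedence pushes Planning to at least 4pm; Planning's own window allows nothing later than 7pm.
Planning at 6pm is achievable: Kickoff=3pm; Postmortem=2pm; Roadmap=7pm; Planning=6pm; AllHands=8pm; Onboarding=5pm; Demo=1pm; Budget=4pm.
Nothing earlier works — the capacity limit rule out every slot before 6pm.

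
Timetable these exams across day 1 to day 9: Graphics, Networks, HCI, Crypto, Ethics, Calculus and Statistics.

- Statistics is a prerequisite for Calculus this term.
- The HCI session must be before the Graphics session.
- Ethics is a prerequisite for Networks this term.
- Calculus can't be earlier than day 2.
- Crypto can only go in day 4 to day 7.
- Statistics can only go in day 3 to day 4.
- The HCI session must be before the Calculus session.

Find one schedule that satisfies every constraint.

Ethics=day 1, Graphics=day 2, HCI=day 1, Networks=day 2, Calculus=day 4, Crypto=day 4, Statistics=day 3

Checking: HCI(day 1) before Calculus(day 4); Ethics(day 1) before Networks(day 2); HCI(day 1) before Graphics(day 2); Statistics(day 3) before Calculus(day 4); Crypto=day 4 in [day 4,day 7]; Calculus=day 4 in [day 2,day 9]; Statistics=day 3 in [day 3,day 4].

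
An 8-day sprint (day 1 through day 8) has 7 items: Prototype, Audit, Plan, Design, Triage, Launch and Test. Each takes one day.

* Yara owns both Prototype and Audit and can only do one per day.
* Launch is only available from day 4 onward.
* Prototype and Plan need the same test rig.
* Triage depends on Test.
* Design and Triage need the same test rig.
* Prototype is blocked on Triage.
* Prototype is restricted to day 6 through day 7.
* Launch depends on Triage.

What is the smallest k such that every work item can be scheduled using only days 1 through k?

6 days

The precedence chain requires at least 3 distinct days.
Prototype can't be placed before day 6, so the schedule must run through at least day 6.
6 works (last occupied day: day 6): for example Test in day 1; Audit in day 1; Plan in day 1; Triage in day 2; Design in day 1; Prototype in day 6; Launch in day 4.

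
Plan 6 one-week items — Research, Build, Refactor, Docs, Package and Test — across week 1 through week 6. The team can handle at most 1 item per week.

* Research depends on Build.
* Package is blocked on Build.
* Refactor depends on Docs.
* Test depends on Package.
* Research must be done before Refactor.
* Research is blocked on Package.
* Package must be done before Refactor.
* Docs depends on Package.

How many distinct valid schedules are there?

Splitting on Research: it can be week 3 (3), week 4 (3), week 5 (2). Listing each branch's schedules as (Build, Refactor, Docs, Package, Test) by week number:
Research=week 3: (1,5,4,2,6) (1,6,4,2,5) (1,6,5,2,4) — 3.
Research=week 4: (1,5,3,2,6) (1,6,3,2,5) (1,6,5,2,3) — 3.
Research=week 5: (1,6,3,2,4) (1,6,4,2,3) — 2.
Summing: 3 + 3 + 2 = 8.

8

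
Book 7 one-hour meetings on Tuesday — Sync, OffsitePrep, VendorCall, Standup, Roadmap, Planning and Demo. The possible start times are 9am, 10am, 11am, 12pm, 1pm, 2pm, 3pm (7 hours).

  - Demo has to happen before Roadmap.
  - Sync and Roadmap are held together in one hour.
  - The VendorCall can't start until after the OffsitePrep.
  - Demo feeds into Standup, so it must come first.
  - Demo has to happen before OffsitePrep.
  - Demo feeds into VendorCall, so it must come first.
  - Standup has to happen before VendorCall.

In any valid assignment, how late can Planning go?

Planning at 3pm is achievable: Roadmap=10am, Planning=3pm, OffsitePrep=10am, Sync=10am, Standup=10am, Demo=9am, VendorCall=11am.

3pm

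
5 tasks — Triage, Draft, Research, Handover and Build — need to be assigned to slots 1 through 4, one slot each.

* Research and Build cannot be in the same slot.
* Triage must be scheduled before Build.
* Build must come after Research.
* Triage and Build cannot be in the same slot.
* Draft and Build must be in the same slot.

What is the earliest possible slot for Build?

Precedence pushes Build to at least 2.
Build at 2 is achievable: Triage in 1, Draft in 2, Handover in 1, Research in 1, Build in 2.

2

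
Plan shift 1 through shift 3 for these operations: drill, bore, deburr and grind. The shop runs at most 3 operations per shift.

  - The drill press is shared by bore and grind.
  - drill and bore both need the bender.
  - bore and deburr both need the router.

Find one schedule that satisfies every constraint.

deburr=shift 1, grind=shift 1, drill=shift 1, bore=shift 2

Checking: bore(shift 2) != deburr(shift 1); drill(shift 1) != bore(shift 2); bore(shift 2) != grind(shift 1); max 3 per shift (cap 3).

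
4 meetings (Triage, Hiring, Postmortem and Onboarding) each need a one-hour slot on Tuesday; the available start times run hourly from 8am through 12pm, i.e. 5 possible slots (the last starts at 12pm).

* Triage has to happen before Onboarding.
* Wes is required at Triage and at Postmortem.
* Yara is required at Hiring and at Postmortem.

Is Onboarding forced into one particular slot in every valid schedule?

No

Onboarding can be 9am (e.g. Onboarding=9am, Hiring=8am, Postmortem=9am, Triage=8am) or 10am (e.g. Postmortem -> 9am, Triage -> 8am, Onboarding -> 10am, Hiring -> 8am).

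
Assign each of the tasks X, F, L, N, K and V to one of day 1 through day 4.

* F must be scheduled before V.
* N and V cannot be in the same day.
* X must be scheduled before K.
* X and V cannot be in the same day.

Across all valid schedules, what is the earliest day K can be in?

Precedence pushes K to at least day 2.
K at day 2 is achievable: N in day 1; X in day 1; F in day 1; L in day 1; K in day 2; V in day 2.

day 2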